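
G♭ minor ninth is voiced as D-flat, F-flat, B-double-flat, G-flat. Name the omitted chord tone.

A-flat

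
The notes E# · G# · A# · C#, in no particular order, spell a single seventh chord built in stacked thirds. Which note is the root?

Arranged so that each adjacent pair is a third by letter name: A# – C# – E# – G#.
The bottom of that stack, A#, is the root (this is A# minor seventh).

A#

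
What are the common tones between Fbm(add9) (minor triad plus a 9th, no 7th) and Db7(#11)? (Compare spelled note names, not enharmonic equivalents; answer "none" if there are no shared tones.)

Fbm(add9): Fb Abb Cb Gb
Db7(#11): Db F Ab Cb G
Common to both → Cb.

Cb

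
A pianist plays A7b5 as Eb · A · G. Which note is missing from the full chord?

C#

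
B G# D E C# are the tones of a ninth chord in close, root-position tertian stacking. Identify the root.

Stacking in thirds gives C# – E – G# – B – D, so C# is the root — C# minor seventh flat nine.

C#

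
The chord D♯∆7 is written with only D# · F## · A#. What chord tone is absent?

C##

The full D♯∆7 chord is D#, F##, A#, C##.
Comparing with the voicing, the major 7th (7th) — C## — is absent.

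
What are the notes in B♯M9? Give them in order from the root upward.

B♯ D𝄪 F𝄪 A𝄪 C𝄪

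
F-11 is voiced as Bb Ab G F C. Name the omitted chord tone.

The full F-11 chord is F, Ab, C, Eb, G, Bb.
Comparing with the voicing, the minor 7th (7th) — Eb — is absent.

Eb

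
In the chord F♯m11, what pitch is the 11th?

Root of F♯m11 = F#. The 11th is a perfect 11th: F# up a perfect 11th → B.

B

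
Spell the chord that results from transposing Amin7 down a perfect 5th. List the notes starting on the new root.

Transposed root: A → D (perfect 5th down). So we spell D minor seventh:
- root: D
- minor 3rd: F
- perfect 5th: A
- minor 7th: C

D  F  A  C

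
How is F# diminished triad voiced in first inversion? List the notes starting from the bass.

A C F#

In root position, F# diminished triad is F#–A–C.
First inversion puts the third (A) in the bass.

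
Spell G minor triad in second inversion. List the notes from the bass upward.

G minor triad = G–Bb–D; second inversion → fifth (D) lowest.

D  G  Bb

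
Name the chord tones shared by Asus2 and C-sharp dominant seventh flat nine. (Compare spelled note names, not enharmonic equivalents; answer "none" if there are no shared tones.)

B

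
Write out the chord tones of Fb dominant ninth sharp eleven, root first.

F-flat  A-flat  C-flat  E-double-flat  G-flat  B-flat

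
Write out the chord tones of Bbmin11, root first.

B♭ D♭ F A♭ C E♭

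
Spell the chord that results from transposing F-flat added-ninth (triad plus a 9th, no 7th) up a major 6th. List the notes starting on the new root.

A major 6th up from F-flat is D-flat, so the new chord is D-flat added-ninth.
- root: D-flat
- major 3rd: F
- perfect 5th: A-flat
- major 9th: E-flat

D-flat F A-flat E-flat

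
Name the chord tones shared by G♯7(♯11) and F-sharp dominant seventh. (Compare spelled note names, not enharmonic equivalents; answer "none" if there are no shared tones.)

G♯7(♯11): G# B# D# F# C##
F-sharp dominant seventh: F# A# C# E
Common to both → F#.

F#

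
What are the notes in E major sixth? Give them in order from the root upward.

E G-sharp B C-sharp

E major sixth: major sixth on E.
E — root
G-sharp — major 3rd
B — perfect 5th
C-sharp — major 6th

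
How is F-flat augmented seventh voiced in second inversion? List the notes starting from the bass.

C, E𝄫, F♭, A♭

In root position, F-flat augmented seventh is F♭–A♭–C–E𝄫.
Second inversion puts the fifth (C) in the bass.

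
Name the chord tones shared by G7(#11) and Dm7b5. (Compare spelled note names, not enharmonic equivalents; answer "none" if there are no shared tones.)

G7(#11): G B D F C♯
Dm7b5: D F A♭ C
Common to both → D, F.

D, F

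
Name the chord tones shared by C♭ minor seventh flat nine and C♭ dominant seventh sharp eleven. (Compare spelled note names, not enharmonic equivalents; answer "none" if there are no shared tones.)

C-flat G-flat B-double-flat

C♭ minor seventh flat nine: C-flat E-double-flat G-flat B-double-flat D-double-flat
C♭ dominant seventh sharp eleven: C-flat E-flat G-flat B-double-flat F
Common to both → C-flat, G-flat, B-double-flat.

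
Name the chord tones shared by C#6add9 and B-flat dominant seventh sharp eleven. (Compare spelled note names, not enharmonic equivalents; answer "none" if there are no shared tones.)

none

C#6add9 = C#, E#, G#, A#, D#.
B-flat dominant seventh sharp eleven = Bb, D, F, Ab, E.
Shared: none.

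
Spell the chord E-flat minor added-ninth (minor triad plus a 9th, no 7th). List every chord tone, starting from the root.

Eb Gb Bb F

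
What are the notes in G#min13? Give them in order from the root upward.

G#, B, D#, F#, A#, C#, E#

G#min13 is a minor thirteenth built on G#.
G# — root
B — minor 3rd
D# — perfect 5th
F# — minor 7th
A# — major 9th
C# — perfect 11th
E# — major 13th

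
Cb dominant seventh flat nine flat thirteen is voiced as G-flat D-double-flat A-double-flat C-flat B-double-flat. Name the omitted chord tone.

E-flat

Cb dominant seventh flat nine flat thirteen = C-flat, E-flat, G-flat, B-double-flat, D-double-flat, A-double-flat. The voicing lacks the 3rd (major 3rd), E-flat.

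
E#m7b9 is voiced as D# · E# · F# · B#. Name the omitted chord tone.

G#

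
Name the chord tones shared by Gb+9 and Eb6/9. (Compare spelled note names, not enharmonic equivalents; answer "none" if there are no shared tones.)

Bb

Gb+9: Gb Bb D Fb Ab
Eb6/9: Eb G Bb C F
Common to both → Bb.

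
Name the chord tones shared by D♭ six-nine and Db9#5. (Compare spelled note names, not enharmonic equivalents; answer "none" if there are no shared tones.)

D♭ six-nine = Db, F, Ab, Bb, Eb.
Db9#5 = Db, F, A, Cb, Eb.
Shared: Db, F, Eb.

Db  F  Eb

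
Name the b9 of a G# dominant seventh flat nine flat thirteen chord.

A

G# dominant seventh flat nine flat thirteen is built on G-sharp; its 9th is a minor 9th above the root.
A second above G uses the letter A, and the minor 9th above G-sharp is A.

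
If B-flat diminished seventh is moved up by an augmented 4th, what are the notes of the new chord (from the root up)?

E, G, B-flat, D-flat

An augmented 4th up from B-flat is E, so the new chord is E diminished seventh.
root → E
3rd (minor 3rd) → G
5th (diminished 5th) → B-flat
7th (diminished 7th) → D-flat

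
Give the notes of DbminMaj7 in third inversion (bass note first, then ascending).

DbminMaj7 = D♭–F♭–A♭–C; third inversion → seventh (C) lowest.

C – D♭ – F♭ – A♭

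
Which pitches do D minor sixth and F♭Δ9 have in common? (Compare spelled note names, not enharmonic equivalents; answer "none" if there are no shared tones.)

D minor sixth = D, F, A, B.
F♭Δ9 = Fb, Ab, Cb, Eb, Gb.
Shared: none.

none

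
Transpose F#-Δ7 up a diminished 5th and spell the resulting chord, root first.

A diminished 5th up from F# is C, so the new chord is C minor-major seventh.
Root: C
Minor 3rd (3rd): Eb
Perfect 5th (5th): G
Major 7th (7th): B

C – Eb – G – B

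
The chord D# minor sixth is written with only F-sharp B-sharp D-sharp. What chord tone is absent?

A-sharp

D# minor sixth = D-sharp, F-sharp, A-sharp, B-sharp. The voicing lacks the 5th (perfect 5th), A-sharp.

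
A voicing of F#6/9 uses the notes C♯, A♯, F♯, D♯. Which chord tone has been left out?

F#6/9 = F♯, A♯, C♯, D♯, G♯. The voicing lacks the 9th (major 9th), G♯.

G♯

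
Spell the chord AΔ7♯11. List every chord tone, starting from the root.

A – C# – E – G# – D#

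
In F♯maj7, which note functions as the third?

A#

F♯maj7 is built on F#; its 3rd is a major 3rd above the root.
A third above F uses the letter A, and the major 3rd above F# is A#.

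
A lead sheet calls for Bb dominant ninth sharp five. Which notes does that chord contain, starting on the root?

B-flat D F-sharp A-flat C

Bb dominant ninth sharp five is a dominant ninth sharp five built on B-flat.
root → B-flat
3rd (major 3rd) → D
5th (augmented 5th) → F-sharp
7th (minor 7th) → A-flat
9th (major 9th) → C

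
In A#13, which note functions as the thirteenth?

A#13 is built on A#; its 13th is a major 13th above the root.
A sixth above A uses the letter F, and the major 13th above A# is F##.

F##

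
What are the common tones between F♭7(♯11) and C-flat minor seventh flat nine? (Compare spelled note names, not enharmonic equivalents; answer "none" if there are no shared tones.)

F♭7(♯11): F♭ A♭ C♭ E𝄫 B♭
C-flat minor seventh flat nine: C♭ E𝄫 G♭ B𝄫 D𝄫
Common to both → C♭, E𝄫.

C♭ E𝄫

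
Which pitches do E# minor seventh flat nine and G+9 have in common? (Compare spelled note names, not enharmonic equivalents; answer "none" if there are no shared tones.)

D♯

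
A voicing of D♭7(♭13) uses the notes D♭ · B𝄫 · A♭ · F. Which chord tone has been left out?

D♭7(♭13) = D♭, F, A♭, C♭, B𝄫. The voicing lacks the 7th (minor 7th), C♭.

C♭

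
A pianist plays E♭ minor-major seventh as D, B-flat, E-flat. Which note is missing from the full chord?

G-flat

E♭ minor-major seventh = E-flat, G-flat, B-flat, D. The voicing lacks the 3rd (minor 3rd), G-flat.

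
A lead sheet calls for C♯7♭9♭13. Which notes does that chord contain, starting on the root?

C♯7♭9♭13: dominant seventh flat nine flat thirteen on C#.
Root: C#
Major 3rd (3rd): E#
Perfect 5th (5th): G#
Minor 7th (7th): B
Minor 9th (9th): D
Minor 13th (13th): A

C# – E# – G# – B – D – A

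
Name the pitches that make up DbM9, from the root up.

DbM9: major ninth on Db.
- root: Db
- major 3rd: F
- perfect 5th: Ab
- major 7th: C
- major 9th: Eb

Db F Ab C Eb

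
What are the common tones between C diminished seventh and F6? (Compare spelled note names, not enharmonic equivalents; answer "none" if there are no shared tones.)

C

C diminished seventh: C Eb Gb Bbb
F6: F A C D
Common to both → C.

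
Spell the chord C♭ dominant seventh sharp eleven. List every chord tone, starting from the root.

C♭ – E♭ – G♭ – B𝄫 – F

C♭ dominant seventh sharp eleven: dominant seventh sharp eleven on C♭.
Root: C♭
Major 3rd (3rd): E♭
Perfect 5th (5th): G♭
Minor 7th (7th): B𝄫
Augmented 11th (11th): F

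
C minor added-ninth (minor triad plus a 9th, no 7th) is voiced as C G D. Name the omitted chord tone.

E-flat

C minor added-ninth = C, E-flat, G, D. The voicing lacks the 3rd (minor 3rd), E-flat.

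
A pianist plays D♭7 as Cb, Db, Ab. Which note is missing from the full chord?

The full D♭7 chord is Db, F, Ab, Cb.
Comparing with the voicing, the major 3rd (3rd) — F — is absent.

F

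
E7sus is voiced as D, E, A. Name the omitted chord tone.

E7sus = E, A, B, D. The voicing lacks the 5th (perfect 5th), B.

B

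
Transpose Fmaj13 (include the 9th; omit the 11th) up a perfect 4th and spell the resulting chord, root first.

B♭, D, F, A, C, G

Transposed root: F → B♭ (perfect 4th up). So we spell B♭ major thirteenth:
B♭ — root
D — major 3rd
F — perfect 5th
A — major 7th
C — major 9th
G — major 13th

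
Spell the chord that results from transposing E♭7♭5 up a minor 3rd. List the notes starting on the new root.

Gb, Bb, Dbb, Fb

Transposed root: Eb → Gb (minor 3rd up). So we spell Gb dominant seventh flat five:
root → Gb
3rd (major 3rd) → Bb
5th (diminished 5th) → Dbb
7th (minor 7th) → Fb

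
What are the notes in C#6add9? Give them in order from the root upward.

Root C♯, quality six-nine:
Root: C♯
Major 3rd (3rd): E♯
Perfect 5th (5th): G♯
Major 6th (6th): A♯
Major 9th (9th): D♯

C♯, E♯, G♯, A♯, D♯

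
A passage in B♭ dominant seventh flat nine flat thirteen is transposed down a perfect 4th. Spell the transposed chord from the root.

A perfect 4th down from B-flat is F, so the new chord is F dominant seventh flat nine flat thirteen.
root → F
3rd (major 3rd) → A
5th (perfect 5th) → C
7th (minor 7th) → E-flat
9th (minor 9th) → G-flat
13th (minor 13th) → D-flat

F A C E-flat G-flat D-flat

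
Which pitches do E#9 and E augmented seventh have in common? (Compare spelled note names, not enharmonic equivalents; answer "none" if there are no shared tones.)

B♯

E#9: E♯ G𝄪 B♯ D♯ F𝄪
E augmented seventh: E G♯ B♯ D
Common to both → B♯.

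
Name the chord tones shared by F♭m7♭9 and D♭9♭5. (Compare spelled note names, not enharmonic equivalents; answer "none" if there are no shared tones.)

Abb – Cb

F♭m7♭9 = Fb, Abb, Cb, Ebb, Gbb.
D♭9♭5 = Db, F, Abb, Cb, Eb.
Shared: Abb, Cb.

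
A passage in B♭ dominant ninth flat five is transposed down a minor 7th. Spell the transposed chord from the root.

C E G-flat B-flat D

Transposed root: B-flat → C (minor 7th down). So we spell C dominant ninth flat five:
Root: C
Major 3rd (3rd): E
Diminished 5th (5th): G-flat
Minor 7th (7th): B-flat
Major 9th (9th): D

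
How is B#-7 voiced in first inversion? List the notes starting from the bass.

D#  F##  A#  B#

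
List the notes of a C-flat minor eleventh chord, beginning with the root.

C-flat minor eleventh is a minor eleventh built on Cb.
root → Cb
3rd (minor 3rd) → Ebb
5th (perfect 5th) → Gb
7th (minor 7th) → Bbb
9th (major 9th) → Db
11th (perfect 11th) → Fb

Cb  Ebb  Gb  Bbb  Db  Fb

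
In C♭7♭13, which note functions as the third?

Eb

C♭7♭13 is built on Cb; its 3rd is a major 3rd above the root.
A third above C uses the letter E, and the major 3rd above Cb is Eb.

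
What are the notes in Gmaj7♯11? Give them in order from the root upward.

G B D F# C#

Gmaj7♯11 is a major seventh sharp eleven built on G.
Root: G
Major 3rd (3rd): B
Perfect 5th (5th): D
Major 7th (7th): F#
Augmented 11th (11th): C#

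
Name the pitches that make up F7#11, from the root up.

F7#11: dominant seventh sharp eleven on F.
Root: F
Major 3rd (3rd): A
Perfect 5th (5th): C
Minor 7th (7th): E♭
Augmented 11th (11th): B

F A C E♭ B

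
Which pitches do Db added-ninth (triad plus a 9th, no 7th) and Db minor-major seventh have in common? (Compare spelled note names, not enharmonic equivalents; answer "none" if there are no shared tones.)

D-flat A-flat

Db added-ninth = D-flat, F, A-flat, E-flat.
Db minor-major seventh = D-flat, F-flat, A-flat, C.
Shared: D-flat, A-flat.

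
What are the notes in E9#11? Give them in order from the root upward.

E  G#  B  D  F#  A#

E9#11: dominant ninth sharp eleven on E.
E — root
G# — major 3rd
B — perfect 5th
D — minor 7th
F# — major 9th
A# — augmented 11th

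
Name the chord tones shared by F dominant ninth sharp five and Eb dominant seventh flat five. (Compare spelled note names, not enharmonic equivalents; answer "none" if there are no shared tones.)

F dominant ninth sharp five: F A C-sharp E-flat G
Eb dominant seventh flat five: E-flat G B-double-flat D-flat
Common to both → E-flat, G.

E-flat G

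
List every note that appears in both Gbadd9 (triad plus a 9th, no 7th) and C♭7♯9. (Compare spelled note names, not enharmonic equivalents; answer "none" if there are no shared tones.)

Gbadd9 = Gb, Bb, Db, Ab.
C♭7♯9 = Cb, Eb, Gb, Bbb, D.
Shared: Gb.

Gb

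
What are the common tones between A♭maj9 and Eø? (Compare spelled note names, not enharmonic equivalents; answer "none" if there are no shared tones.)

A♭maj9: Ab C Eb G Bb
Eø: E G Bb D
Common to both → G, Bb.

G, Bb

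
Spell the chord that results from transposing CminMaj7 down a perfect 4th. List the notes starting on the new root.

G, Bb, D, F#

A perfect 4th down from C is G, so the new chord is G minor-major seventh.
G — root
Bb — minor 3rd
D — perfect 5th
F# — major 7th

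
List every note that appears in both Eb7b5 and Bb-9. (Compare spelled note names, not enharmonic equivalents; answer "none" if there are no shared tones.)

Db

Eb7b5: Eb G Bbb Db
Bb-9: Bb Db F Ab C
Common to both → Db.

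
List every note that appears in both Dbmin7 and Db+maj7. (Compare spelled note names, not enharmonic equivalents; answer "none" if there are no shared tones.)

Dbmin7: Db Fb Ab Cb
Db+maj7: Db F A C
Common to both → Db.

Db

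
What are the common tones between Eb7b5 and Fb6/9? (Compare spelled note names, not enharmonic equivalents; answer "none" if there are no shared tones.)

Db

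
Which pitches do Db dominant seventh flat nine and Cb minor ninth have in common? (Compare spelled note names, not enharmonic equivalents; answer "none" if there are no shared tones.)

Db dominant seventh flat nine = D-flat, F, A-flat, C-flat, E-double-flat.
Cb minor ninth = C-flat, E-double-flat, G-flat, B-double-flat, D-flat.
Shared: D-flat, C-flat, E-double-flat.

D-flat – C-flat – E-double-flat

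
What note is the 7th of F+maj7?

F+maj7 is built on F; its 7th is a major 7th above the root.
A seventh above F uses the letter E, and the major 7th above F is E.

E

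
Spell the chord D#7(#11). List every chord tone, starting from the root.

D#, F##, A#, C#, G##

D#7(#11) is a dominant seventh sharp eleven built on D#.
Root: D#
Major 3rd (3rd): F##
Perfect 5th (5th): A#
Minor 7th (7th): C#
Augmented 11th (11th): G##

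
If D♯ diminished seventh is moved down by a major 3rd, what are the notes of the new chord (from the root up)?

B D F A-flat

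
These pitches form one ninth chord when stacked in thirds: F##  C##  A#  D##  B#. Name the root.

B#

Stacking in thirds gives B# – D## – F## – A# – C##, so B# is the root — B# dominant ninth.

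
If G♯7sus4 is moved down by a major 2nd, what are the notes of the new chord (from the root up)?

F#, B, C#, E

Transposed root: G# → F# (major 2nd down). So we spell F# dominant seventh suspended fourth:
root → F#
4th (perfect 4th) → B
5th (perfect 5th) → C#
7th (minor 7th) → E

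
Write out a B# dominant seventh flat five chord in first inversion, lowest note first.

B# dominant seventh flat five = B-sharp–D-double-sharp–F-sharp–A-sharp; first inversion → third (D-double-sharp) lowest.

D-double-sharp  F-sharp  A-sharp  B-sharp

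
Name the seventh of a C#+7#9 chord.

B

C#+7#9 is built on C#; its 7th is a minor 7th above the root.
A seventh above C uses the letter B, and the minor 7th above C# is B.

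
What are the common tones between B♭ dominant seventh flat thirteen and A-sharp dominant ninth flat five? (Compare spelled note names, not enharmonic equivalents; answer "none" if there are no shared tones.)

none

B♭ dominant seventh flat thirteen: B-flat D F A-flat G-flat
A-sharp dominant ninth flat five: A-sharp C-double-sharp E G-sharp B-sharp
Common to both → none.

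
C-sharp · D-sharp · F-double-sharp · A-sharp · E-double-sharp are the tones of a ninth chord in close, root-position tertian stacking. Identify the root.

D-sharp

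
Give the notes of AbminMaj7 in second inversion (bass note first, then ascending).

AbminMaj7 = Ab–Cb–Eb–G; second inversion → fifth (Eb) lowest.

Eb G Ab Cb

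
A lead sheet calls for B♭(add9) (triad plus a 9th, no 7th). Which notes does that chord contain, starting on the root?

Root Bb, quality added-ninth:
Root: Bb
Major 3rd (3rd): D
Perfect 5th (5th): F
Major 9th (9th): C

Bb  D  F  C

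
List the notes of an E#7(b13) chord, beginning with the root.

E#  G##  B#  D#  C#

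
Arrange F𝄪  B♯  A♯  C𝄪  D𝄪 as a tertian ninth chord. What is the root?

Stacking in thirds gives B♯ – D𝄪 – F𝄪 – A♯ – C𝄪, so B♯ is the root — B♯ dominant ninth.

B♯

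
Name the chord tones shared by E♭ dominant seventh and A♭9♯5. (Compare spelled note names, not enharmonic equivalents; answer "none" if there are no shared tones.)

E♭ dominant seventh: Eb G Bb Db
A♭9♯5: Ab C E Gb Bb
Common to both → Bb.

Bb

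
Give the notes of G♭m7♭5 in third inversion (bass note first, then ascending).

G♭m7♭5 = Gb–Bbb–Dbb–Fb; third inversion → seventh (Fb) lowest.

Fb  Gb  Bbb  Dbb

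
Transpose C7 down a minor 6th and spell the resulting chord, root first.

E G# B D

Transposed root: C → E (minor 6th down). So we spell E dominant seventh:
- root: E
- major 3rd: G#
- perfect 5th: B
- minor 7th: D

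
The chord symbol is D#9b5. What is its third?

D#9b5 is built on D#; its 3rd is a major 3rd above the root.
A third above D uses the letter F, and the major 3rd above D# is F##.

F##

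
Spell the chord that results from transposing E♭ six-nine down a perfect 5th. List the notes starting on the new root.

A perfect 5th down from Eb is Ab, so the new chord is Ab six-nine.
- root: Ab
- major 3rd: C
- perfect 5th: Eb
- major 6th: F
- major 9th: Bb

Ab C Eb F Bb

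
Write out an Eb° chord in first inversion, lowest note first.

Gb, Bbb, Eb

Eb° = Eb–Gb–Bbb; first inversion → third (Gb) lowest.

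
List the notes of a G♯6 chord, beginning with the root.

G# – B# – D# – E#

G♯6 is a major sixth built on G#.
- root: G#
- major 3rd: B#
- perfect 5th: D#
- major 6th: E#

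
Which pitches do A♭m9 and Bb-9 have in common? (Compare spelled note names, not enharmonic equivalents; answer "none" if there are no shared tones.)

A♭m9 = Ab, Cb, Eb, Gb, Bb.
Bb-9 = Bb, Db, F, Ab, C.
Shared: Ab, Bb.

Ab, Bb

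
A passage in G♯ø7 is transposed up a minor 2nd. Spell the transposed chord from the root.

Transposed root: G# → A (minor 2nd up). So we spell A half-diminished seventh:
root → A
3rd (minor 3rd) → C
5th (diminished 5th) → Eb
7th (minor 7th) → G

A – C – Eb – G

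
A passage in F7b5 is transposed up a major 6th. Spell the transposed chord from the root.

D  F#  Ab  C

A major 6th up from F is D, so the new chord is D dominant seventh flat five.
- root: D
- major 3rd: F#
- diminished 5th: Ab
- minor 7th: C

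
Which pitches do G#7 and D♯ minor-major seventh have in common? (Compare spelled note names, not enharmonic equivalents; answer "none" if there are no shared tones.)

G#7 = G#, B#, D#, F#.
D♯ minor-major seventh = D#, F#, A#, C##.
Shared: D#, F#.

D#, F#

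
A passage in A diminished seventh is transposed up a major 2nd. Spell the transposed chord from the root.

B, D, F, A-flat

A up a major 2nd → B. New chord: B diminished seventh.
root → B
3rd (minor 3rd) → D
5th (diminished 5th) → F
7th (diminished 7th) → A-flat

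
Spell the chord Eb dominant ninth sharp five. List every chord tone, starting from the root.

Root Eb, quality dominant ninth sharp five:
root → Eb
3rd (major 3rd) → G
5th (augmented 5th) → B
7th (minor 7th) → Db
9th (major 9th) → F

Eb G B Db F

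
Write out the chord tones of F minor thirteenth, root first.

Root F, quality minor thirteenth:
Root: F
Minor 3rd (3rd): A-flat
Perfect 5th (5th): C
Minor 7th (7th): E-flat
Major 9th (9th): G
Perfect 11th (11th): B-flat
Major 13th (13th): D

F A-flat C E-flat G B-flat D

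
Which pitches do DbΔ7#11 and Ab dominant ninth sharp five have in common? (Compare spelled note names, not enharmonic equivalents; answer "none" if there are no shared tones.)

DbΔ7#11: D♭ F A♭ C G
Ab dominant ninth sharp five: A♭ C E G♭ B♭
Common to both → A♭, C.

A♭, C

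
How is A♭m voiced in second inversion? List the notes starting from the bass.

Eb  Ab  Cb

A♭m = Ab–Cb–Eb; second inversion → fifth (Eb) lowest.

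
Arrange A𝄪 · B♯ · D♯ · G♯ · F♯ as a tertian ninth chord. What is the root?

Stacking in thirds gives G♯ – B♯ – D♯ – F♯ – A𝄪, so G♯ is the root — G♯ dominant seventh sharp nine.

G♯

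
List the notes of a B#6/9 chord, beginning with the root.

B# D## F## G## C##

B#6/9 is a six-nine built on B#.
- root: B#
- major 3rd: D##
- perfect 5th: F##
- major 6th: G##
- major 9th: C##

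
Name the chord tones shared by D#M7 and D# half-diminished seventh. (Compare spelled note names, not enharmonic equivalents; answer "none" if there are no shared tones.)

D#M7: D# F## A# C##
D# half-diminished seventh: D# F# A C#
Common to both → D#.

D#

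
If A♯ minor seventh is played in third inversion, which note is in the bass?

G#

A♯ minor seventh = A#–C#–E#–G#. Third inversion → seventh in the bass = G#.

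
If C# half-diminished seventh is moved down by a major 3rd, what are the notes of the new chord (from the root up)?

A, C, Eb, G

Transposed root: C# → A (major 3rd down). So we spell A half-diminished seventh:
Root: A
Minor 3rd (3rd): C
Diminished 5th (5th): Eb
Minor 7th (7th): G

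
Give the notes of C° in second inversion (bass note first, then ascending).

G♭, C, E♭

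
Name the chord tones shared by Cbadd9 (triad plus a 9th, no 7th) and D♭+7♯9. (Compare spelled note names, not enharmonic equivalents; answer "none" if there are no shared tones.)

Cb, Db

Cbadd9 = Cb, Eb, Gb, Db.
D♭+7♯9 = Db, F, A, Cb, E.
Shared: Cb, Db.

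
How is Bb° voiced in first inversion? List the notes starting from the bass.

In root position, Bb° is Bb–Db–Fb.
First inversion puts the third (Db) in the bass.

Db, Fb, Bb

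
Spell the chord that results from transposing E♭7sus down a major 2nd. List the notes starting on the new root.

Db Gb Ab Cb

Transposed root: Eb → Db (major 2nd down). So we spell Db dominant seventh suspended fourth:
Root: Db
Perfect 4th (4th): Gb
Perfect 5th (5th): Ab
Minor 7th (7th): Cb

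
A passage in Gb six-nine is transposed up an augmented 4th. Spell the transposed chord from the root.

C E G A D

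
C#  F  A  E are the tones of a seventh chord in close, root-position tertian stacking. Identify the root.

F

Stacking in thirds gives F – A – C# – E, so F is the root — F augmented major seventh.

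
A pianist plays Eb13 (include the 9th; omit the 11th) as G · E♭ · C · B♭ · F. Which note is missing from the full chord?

Eb13 = E♭, G, B♭, D♭, F, C. The voicing lacks the 7th (minor 7th), D♭.

D♭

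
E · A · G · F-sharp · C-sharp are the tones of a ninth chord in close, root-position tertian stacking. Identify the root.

Arranged so that each adjacent pair is a third by letter name: F-sharp – A – C-sharp – E – G.
The bottom of that stack, F-sharp, is the root (this is F-sharp minor seventh flat nine).

F-sharp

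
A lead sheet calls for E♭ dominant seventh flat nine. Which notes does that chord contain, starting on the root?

E-flat  G  B-flat  D-flat  F-flat

E♭ dominant seventh flat nine is a dominant seventh flat nine built on E-flat.
Root: E-flat
Major 3rd (3rd): G
Perfect 5th (5th): B-flat
Minor 7th (7th): D-flat
Minor 9th (9th): F-flat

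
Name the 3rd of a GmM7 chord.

GmM7 is built on G; its 3rd is a minor 3rd above the root.
A third above G uses the letter B, and the minor 3rd above G is Bb.

Bb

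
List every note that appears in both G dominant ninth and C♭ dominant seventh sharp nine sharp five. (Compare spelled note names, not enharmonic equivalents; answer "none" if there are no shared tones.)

G dominant ninth = G, B, D, F, A.
C♭ dominant seventh sharp nine sharp five = C♭, E♭, G, B𝄫, D.
Shared: G, D.

G – D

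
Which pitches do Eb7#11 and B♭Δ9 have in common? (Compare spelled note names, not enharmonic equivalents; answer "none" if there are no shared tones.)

Bb, A

Eb7#11: Eb G Bb Db A
B♭Δ9: Bb D F A C
Common to both → Bb, A.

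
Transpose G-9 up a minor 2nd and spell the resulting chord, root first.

Transposed root: G → Ab (minor 2nd up). So we spell Ab minor ninth:
- root: Ab
- minor 3rd: Cb
- perfect 5th: Eb
- minor 7th: Gb
- major 9th: Bb

Ab – Cb – Eb – Gb – Bb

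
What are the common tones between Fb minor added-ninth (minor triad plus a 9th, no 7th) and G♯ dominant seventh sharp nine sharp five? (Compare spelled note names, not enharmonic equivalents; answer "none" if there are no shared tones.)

none

Fb minor added-ninth = F-flat, A-double-flat, C-flat, G-flat.
G♯ dominant seventh sharp nine sharp five = G-sharp, B-sharp, D-double-sharp, F-sharp, A-double-sharp.
Shared: none.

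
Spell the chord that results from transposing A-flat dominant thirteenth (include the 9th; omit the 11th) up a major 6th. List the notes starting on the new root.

F A C Eb G D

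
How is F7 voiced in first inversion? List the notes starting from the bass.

F7 = F–A–C–Eb; first inversion → third (A) lowest.

A  C  Eb  F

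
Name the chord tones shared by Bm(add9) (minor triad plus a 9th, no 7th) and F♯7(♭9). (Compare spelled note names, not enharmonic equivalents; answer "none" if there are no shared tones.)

F#  C#

Bm(add9): B D F# C#
F♯7(♭9): F# A# C# E G
Common to both → F#, C#.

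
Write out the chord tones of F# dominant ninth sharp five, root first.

F# dominant ninth sharp five is a dominant ninth sharp five built on F#.
Root: F#
Major 3rd (3rd): A#
Augmented 5th (5th): C##
Minor 7th (7th): E
Major 9th (9th): G#

F#, A#, C##, E, G#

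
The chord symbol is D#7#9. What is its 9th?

E𝄪

D#7#9 is built on D♯; its 9th is an augmented 9th above the root.
A second above D uses the letter E, and the augmented 9th above D♯ is E𝄪.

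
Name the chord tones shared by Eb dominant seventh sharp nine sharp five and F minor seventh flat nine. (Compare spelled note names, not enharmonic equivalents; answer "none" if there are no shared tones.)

E-flat

Eb dominant seventh sharp nine sharp five = E-flat, G, B, D-flat, F-sharp.
F minor seventh flat nine = F, A-flat, C, E-flat, G-flat.
Shared: E-flat.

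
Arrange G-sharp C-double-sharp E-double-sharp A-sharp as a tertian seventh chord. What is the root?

A-sharp

Arranged so that each adjacent pair is a third by letter name: A-sharp – C-double-sharp – E-double-sharp – G-sharp.
The bottom of that stack, A-sharp, is the root (this is A-sharp augmented seventh).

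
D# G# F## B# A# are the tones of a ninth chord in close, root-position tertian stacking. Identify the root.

G#

Arranged so that each adjacent pair is a third by letter name: G# – B# – D# – F## – A#.
The bottom of that stack, G#, is the root (this is G# major ninth).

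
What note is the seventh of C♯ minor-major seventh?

B-sharp

C♯ minor-major seventh is built on C-sharp; its 7th is a major 7th above the root.
A seventh above C uses the letter B, and the major 7th above C-sharp is B-sharp.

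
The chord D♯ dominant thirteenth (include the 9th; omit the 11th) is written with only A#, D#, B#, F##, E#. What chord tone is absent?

The full D♯ dominant thirteenth chord is D#, F##, A#, C#, E#, B#.
Comparing with the voicing, the minor 7th (7th) — C# — is absent.

C#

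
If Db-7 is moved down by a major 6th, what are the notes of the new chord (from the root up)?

Transposed root: Db → Fb (major 6th down). So we spell Fb minor seventh:
root → Fb
3rd (minor 3rd) → Abb
5th (perfect 5th) → Cb
7th (minor 7th) → Ebb

Fb  Abb  Cb  Ebb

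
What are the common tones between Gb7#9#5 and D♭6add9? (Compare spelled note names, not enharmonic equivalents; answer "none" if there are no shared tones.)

Gb7#9#5: G♭ B♭ D F♭ A
D♭6add9: D♭ F A♭ B♭ E♭
Common to both → B♭.

B♭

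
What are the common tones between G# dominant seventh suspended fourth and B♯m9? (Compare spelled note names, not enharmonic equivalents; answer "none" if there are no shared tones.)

D♯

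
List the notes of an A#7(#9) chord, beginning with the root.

A#7(#9) is a dominant seventh sharp nine built on A#.
Root: A#
Major 3rd (3rd): C##
Perfect 5th (5th): E#
Minor 7th (7th): G#
Augmented 9th (9th): B##

A# – C## – E# – G# – B##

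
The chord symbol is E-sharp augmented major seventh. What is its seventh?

Root of E-sharp augmented major seventh = E#. The 7th is a major 7th: E# up a major 7th → D##.

D##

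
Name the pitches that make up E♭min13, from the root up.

E♭min13: minor thirteenth on Eb.
Root: Eb
Minor 3rd (3rd): Gb
Perfect 5th (5th): Bb
Minor 7th (7th): Db
Major 9th (9th): F
Perfect 11th (11th): Ab
Major 13th (13th): C

Eb  Gb  Bb  Db  F  Ab  C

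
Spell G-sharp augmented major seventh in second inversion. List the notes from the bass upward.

D-double-sharp – F-double-sharp – G-sharp – B-sharp

G-sharp augmented major seventh = G-sharp–B-sharp–D-double-sharp–F-double-sharp; second inversion → fifth (D-double-sharp) lowest.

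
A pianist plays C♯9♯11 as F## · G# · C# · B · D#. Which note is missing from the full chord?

E#

C♯9♯11 = C#, E#, G#, B, D#, F##. The voicing lacks the 3rd (major 3rd), E#.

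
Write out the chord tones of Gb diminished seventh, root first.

G-flat – B-double-flat – D-double-flat – F-double-flat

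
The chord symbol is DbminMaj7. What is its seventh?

C

DbminMaj7 is built on Db; its 7th is a major 7th above the root.
A seventh above D uses the letter C, and the major 7th above Db is C.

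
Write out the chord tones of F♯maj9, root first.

Root F♯, quality major ninth:
Root: F♯
Major 3rd (3rd): A♯
Perfect 5th (5th): C♯
Major 7th (7th): E♯
Major 9th (9th): G♯

F♯ – A♯ – C♯ – E♯ – G♯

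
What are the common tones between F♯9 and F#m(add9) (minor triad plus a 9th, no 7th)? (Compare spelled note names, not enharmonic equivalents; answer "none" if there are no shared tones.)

F♯, C♯, G♯

F♯9 = F♯, A♯, C♯, E, G♯.
F#m(add9) = F♯, A, C♯, G♯.
Shared: F♯, C♯, G♯.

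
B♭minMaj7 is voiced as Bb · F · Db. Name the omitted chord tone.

B♭minMaj7 = Bb, Db, F, A. The voicing lacks the 7th (major 7th), A.

A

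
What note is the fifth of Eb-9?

Bb

Eb-9 is built on Eb; its 5th is a perfect 5th above the root.
A fifth above E uses the letter B, and the perfect 5th above Eb is Bb.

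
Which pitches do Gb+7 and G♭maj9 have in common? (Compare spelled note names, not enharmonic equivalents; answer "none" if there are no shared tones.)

Gb Bb

Gb+7 = Gb, Bb, D, Fb.
G♭maj9 = Gb, Bb, Db, F, Ab.
Shared: Gb, Bb.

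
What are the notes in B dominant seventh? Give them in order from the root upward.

B, D♯, F♯, A

B dominant seventh is a dominant seventh built on B.
B — root
D♯ — major 3rd
F♯ — perfect 5th
A — minor 7th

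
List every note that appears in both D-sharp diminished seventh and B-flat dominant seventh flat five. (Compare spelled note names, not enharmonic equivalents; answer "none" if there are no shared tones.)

none

D-sharp diminished seventh = D-sharp, F-sharp, A, C.
B-flat dominant seventh flat five = B-flat, D, F-flat, A-flat.
Shared: none.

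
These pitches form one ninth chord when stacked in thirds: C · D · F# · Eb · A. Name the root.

D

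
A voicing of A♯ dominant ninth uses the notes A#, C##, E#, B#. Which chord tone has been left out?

The full A♯ dominant ninth chord is A#, C##, E#, G#, B#.
Comparing with the voicing, the minor 7th (7th) — G# — is absent.

G#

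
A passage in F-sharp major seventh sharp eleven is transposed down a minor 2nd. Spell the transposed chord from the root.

A minor 2nd down from F-sharp is E-sharp, so the new chord is E-sharp major seventh sharp eleven.
Root: E-sharp
Major 3rd (3rd): G-double-sharp
Perfect 5th (5th): B-sharp
Major 7th (7th): D-double-sharp
Augmented 11th (11th): A-double-sharp

E-sharp, G-double-sharp, B-sharp, D-double-sharp, A-double-sharp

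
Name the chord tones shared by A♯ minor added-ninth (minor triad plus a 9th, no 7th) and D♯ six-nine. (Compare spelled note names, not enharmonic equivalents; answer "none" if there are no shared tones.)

A-sharp E-sharp B-sharp

A♯ minor added-ninth = A-sharp, C-sharp, E-sharp, B-sharp.
D♯ six-nine = D-sharp, F-double-sharp, A-sharp, B-sharp, E-sharp.
Shared: A-sharp, E-sharp, B-sharp.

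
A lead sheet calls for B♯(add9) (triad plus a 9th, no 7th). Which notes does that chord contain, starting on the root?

B# D## F## C##

B♯(add9) is an added-ninth built on B#.
B# — root
D## — major 3rd
F## — perfect 5th
C## — major 9th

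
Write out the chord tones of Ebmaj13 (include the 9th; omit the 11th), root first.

Eb, G, Bb, D, F, C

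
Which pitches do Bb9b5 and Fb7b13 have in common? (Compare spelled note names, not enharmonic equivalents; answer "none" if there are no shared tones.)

Bb9b5: Bb D Fb Ab C
Fb7b13: Fb Ab Cb Ebb Dbb
Common to both → Fb, Ab.

Fb, Ab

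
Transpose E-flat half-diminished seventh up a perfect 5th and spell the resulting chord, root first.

E-flat up a perfect 5th → B-flat. New chord: B-flat half-diminished seventh.
- root: B-flat
- minor 3rd: D-flat
- diminished 5th: F-flat
- minor 7th: A-flat

B-flat – D-flat – F-flat – A-flat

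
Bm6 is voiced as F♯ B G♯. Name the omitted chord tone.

D

The full Bm6 chord is B, D, F♯, G♯.
Comparing with the voicing, the minor 3rd (3rd) — D — is absent.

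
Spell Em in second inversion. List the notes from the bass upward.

B  E  G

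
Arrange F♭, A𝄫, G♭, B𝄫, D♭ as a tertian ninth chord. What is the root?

Arranged so that each adjacent pair is a third by letter name: G♭ – B𝄫 – D♭ – F♭ – A𝄫.
The bottom of that stack, G♭, is the root (this is G♭ minor seventh flat nine).

G♭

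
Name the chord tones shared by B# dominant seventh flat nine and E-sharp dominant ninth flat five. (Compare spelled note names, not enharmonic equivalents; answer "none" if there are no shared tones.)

F-double-sharp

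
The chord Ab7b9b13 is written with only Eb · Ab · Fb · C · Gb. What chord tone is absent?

Bbb

Ab7b9b13 = Ab, C, Eb, Gb, Bbb, Fb. The voicing lacks the 9th (minor 9th), Bbb.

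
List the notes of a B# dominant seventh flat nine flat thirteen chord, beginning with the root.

B#  D##  F##  A#  C#  G#

B# dominant seventh flat nine flat thirteen is a dominant seventh flat nine flat thirteen built on B#.
- root: B#
- major 3rd: D##
- perfect 5th: F##
- minor 7th: A#
- minor 9th: C#
- minor 13th: G#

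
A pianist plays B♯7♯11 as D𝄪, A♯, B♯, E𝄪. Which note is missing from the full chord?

F𝄪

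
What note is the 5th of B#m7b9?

F𝄪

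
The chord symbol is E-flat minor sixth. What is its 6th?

C

Root of E-flat minor sixth = E-flat. The 6th is a major 6th: E-flat up a major 6th → C.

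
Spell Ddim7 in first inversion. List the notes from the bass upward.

F, Ab, Cb, D

In root position, Ddim7 is D–F–Ab–Cb.
First inversion puts the third (F) in the bass.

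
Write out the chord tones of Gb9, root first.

G♭  B♭  D♭  F♭  A♭

Root G♭, quality dominant ninth:
root → G♭
3rd (major 3rd) → B♭
5th (perfect 5th) → D♭
7th (minor 7th) → F♭
9th (major 9th) → A♭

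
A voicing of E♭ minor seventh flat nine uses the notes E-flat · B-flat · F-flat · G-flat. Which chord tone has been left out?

D-flat

E♭ minor seventh flat nine = E-flat, G-flat, B-flat, D-flat, F-flat. The voicing lacks the 7th (minor 7th), D-flat.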